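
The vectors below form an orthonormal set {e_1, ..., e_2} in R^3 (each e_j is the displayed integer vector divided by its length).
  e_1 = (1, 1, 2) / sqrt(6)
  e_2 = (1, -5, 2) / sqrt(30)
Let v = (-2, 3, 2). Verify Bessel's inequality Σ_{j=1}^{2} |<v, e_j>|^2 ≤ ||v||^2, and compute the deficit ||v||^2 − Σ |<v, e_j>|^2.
Σ |<v, e_j>|^2 = 49/5; ||v||^2 = 17; deficit = 36/5

Write each e_j = u_j / sqrt(<u_j, u_j>) where u_j is the displayed integer vector. Then <v, e_j> = <v, u_j> / sqrt(<u_j, u_j>), so |<v, e_j>|^2 = <v, u_j>^2 / <u_j, u_j>.
Coefficients: <v, e_1> = 5/sqrt(6), <v, e_2> = -13/sqrt(30).
Square and sum: Σ |<v, e_j>|^2 = 49/5.
Compute ||v||^2 = v·v = 17.
Deficit = 17 − 49/5 = 36/5 ≥ 0, confirming Bessel's inequality. (The deficit equals ||v − Σ <v,e_j> e_j||^2, the squared distance from v to span{e_j}.)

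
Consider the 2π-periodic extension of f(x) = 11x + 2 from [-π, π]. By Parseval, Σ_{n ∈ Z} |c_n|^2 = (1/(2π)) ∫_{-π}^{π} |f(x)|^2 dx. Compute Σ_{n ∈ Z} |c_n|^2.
Σ |c_n|^2 = 121π^2/3 + 4

Expand and integrate term by term over [-π, π]:
  ∫ (11x)^2 dx = 121·(2π^3/3); ∫ 2·11·(2)·x dx = 0 (odd integrand); ∫ 2^2 dx = 4·2π.
So (1/(2π)) ∫_{-π}^{π} (11x + 2)^2 dx = 121π^2/3 + 4 = 121π^2/3 + 4.
Parseval ⇒ Σ |c_n|^2 = 121π^2/3 + 4.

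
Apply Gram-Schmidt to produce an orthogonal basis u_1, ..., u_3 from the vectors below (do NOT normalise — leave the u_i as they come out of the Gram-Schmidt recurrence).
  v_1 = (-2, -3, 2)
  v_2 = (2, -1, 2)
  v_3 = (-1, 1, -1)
Orthogonal basis:
  u_1 = (-2, -3, 2)
  u_2 = (40/17, -8/17, 28/17)
  u_3 = (-1/9, 2/9, 2/9)

Apply the Gram-Schmidt recurrence
  u_1 = v_1
  u_i = v_i − Σ_{j<i} ((v_i · u_j) / (u_j · u_j)) · u_j.

Step by step this gives:
  u_1 = (-2, -3, 2)
  u_2 = (40/17, -8/17, 28/17)
  u_3 = (-1/9, 2/9, 2/9)

Orthogonality check:
  u_2 · u_1 = 0 (should be 0)
  u_3 · u_1 = 0 (should be 0)
  u_3 · u_2 = 0 (should be 0)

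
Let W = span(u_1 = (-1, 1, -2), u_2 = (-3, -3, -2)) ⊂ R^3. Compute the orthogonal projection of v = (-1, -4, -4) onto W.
proj_W(v) = (-93/29, -84/29, -68/29)

Set up U = [u_1 | ... | u_2] ∈ R^(3×2). The projector onto W = col(U) is P = U (U^T U)^(-1) U^T.
Compute U^T U =
  [6, 4]
  [4, 22],
and U^T v = (5, 23).
Solve U^T U · c = U^T v for the coefficients: c = (9/58, 59/58). The projection is proj_W(v) = U c.
Check: (v - proj_W(v)) · u_1 = 0  (should be 0).
Check: (v - proj_W(v)) · u_2 = 0  (should be 0).
Result: proj_W(v) = (-93/29, -84/29, -68/29).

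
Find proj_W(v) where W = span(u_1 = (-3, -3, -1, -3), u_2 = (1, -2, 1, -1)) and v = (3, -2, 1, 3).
proj_W(v) = (553/171, -62/171, 107/57, 143/171)

Set up U = [u_1 | ... | u_2] ∈ R^(4×2). The projector onto W = col(U) is P = U (U^T U)^(-1) U^T.
Compute U^T U =
  [28, 5]
  [5, 7],
and U^T v = (-13, 5).
Solve U^T U · c = U^T v for the coefficients: c = (-116/171, 205/171). The projection is proj_W(v) = U c.
Check: (v - proj_W(v)) · u_1 = 0  (should be 0).
Check: (v - proj_W(v)) · u_2 = 0  (should be 0).
Result: proj_W(v) = (553/171, -62/171, 107/57, 143/171).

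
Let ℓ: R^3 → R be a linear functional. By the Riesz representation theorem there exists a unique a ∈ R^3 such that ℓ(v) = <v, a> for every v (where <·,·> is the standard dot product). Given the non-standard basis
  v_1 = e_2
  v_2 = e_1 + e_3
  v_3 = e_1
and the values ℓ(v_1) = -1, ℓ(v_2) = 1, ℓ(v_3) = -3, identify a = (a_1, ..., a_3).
a = (-3, -1, 4)

Write a = (a_1, ..., a_3) in the standard basis. For each basis vector v_i, ℓ(v_i) = <v_i, a> is a linear equation in the a_j's. Collect the n equations into a matrix system V a = ℓ, where row i of V is v_i (expressed in the standard basis). Since V is invertible (lower-triangular with 1s on the diagonal, up to permutation), solve by back-substitution:
  V =
[[0, 1, 0],
 [1, 0, 1],
 [1, 0, 0]]
  V a = (-1, 1, -3)
Solving gives a = (-3, -1, 4).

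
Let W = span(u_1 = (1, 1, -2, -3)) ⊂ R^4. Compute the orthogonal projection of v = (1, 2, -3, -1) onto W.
proj_W(v) = (4/5, 4/5, -8/5, -12/5)

Set up U = [u_1 | ... | u_1] ∈ R^(4×1). The projector onto W = col(U) is P = U (U^T U)^(-1) U^T.
Compute U^T U =
  [15],
and U^T v = (12).
Solve U^T U · c = U^T v for the coefficients: c = (4/5). The projection is proj_W(v) = U c.
Check: (v - proj_W(v)) · u_1 = 0  (should be 0).
Result: proj_W(v) = (4/5, 4/5, -8/5, -12/5).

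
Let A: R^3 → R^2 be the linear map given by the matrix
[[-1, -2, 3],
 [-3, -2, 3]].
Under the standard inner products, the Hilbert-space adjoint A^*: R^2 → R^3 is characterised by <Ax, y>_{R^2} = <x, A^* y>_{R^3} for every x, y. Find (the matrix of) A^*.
A^* = A^T =
[[-1, -3],
 [-2, -2],
 [3, 3]]

For real matrices with standard dot products, the defining identity <Ax, y> = <x, A^* y> gives (Ax)^T y = x^T (A^*) y, i.e. x^T A^T y = x^T (A^*) y. Since this holds for all x, y, we must have A^* = A^T. Therefore
A^* =
[[-1, -3],
 [-2, -2],
 [3, 3]].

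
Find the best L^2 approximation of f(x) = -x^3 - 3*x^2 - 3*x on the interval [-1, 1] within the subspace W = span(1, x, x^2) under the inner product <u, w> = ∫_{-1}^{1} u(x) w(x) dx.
g(x) = -3*x^2 - 18*x/5

The best approximation g ∈ W is the orthogonal projection of f onto W. Writing g = a_0 + a_1 x + a_2 x^2, the coefficients solve the normal equations G · a = b where
  G_{ij} = <φ_i, φ_j> and b_i = <f, φ_i>, with φ_0 = 1, φ_1 = x, φ_2 = x^2.
G =
  [2, 0, 2/3]
  [0, 2/3, 0]
  [2/3, 0, 2/5],
b = (-2, -12/5, -6/5).
Solving gives a_0 = 0, a_1 = -18/5, a_2 = -3, so
  g(x) = -3*x^2 - 18*x/5.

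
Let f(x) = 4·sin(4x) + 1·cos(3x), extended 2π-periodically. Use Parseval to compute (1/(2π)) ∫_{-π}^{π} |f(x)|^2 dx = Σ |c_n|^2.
Σ |c_n|^2 = 17/2

Expand |f|^2 and use orthogonality of {sin(nx), cos(mx)} on [-π, π]:
  ∫_{-π}^{π} sin(nx)^2 dx = π, ∫ cos(mx)^2 dx = π, and cross terms integrate to 0.
So ∫_{-π}^{π} f(x)^2 dx = 4^2 · π + 1^2 · π = (16 + 1)π.
Divide by 2π: (16 + 1)/2 = 17/2.
By Parseval, this equals Σ |c_n|^2.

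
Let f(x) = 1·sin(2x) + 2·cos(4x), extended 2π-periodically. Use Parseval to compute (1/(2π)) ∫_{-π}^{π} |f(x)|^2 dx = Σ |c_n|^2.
Σ |c_n|^2 = 5/2

Expand |f|^2 and use orthogonality of {sin(nx), cos(mx)} on [-π, π]:
  ∫_{-π}^{π} sin(nx)^2 dx = π, ∫ cos(mx)^2 dx = π, and cross terms integrate to 0.
So ∫_{-π}^{π} f(x)^2 dx = 1^2 · π + 2^2 · π = (1 + 4)π.
Divide by 2π: (1 + 4)/2 = 5/2.
By Parseval, this equals Σ |c_n|^2.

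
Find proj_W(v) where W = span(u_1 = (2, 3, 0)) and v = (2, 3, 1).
proj_W(v) = (2, 3, 0)

Set up U = [u_1 | ... | u_1] ∈ R^(3×1). The projector onto W = col(U) is P = U (U^T U)^(-1) U^T.
Compute U^T U =
  [13],
and U^T v = (13).
Solve U^T U · c = U^T v for the coefficients: c = (1). The projection is proj_W(v) = U c.
Check: (v - proj_W(v)) · u_1 = 0  (should be 0).
Result: proj_W(v) = (2, 3, 0).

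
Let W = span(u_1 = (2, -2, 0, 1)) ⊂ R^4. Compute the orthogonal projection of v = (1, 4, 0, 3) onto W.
proj_W(v) = (-2/3, 2/3, 0, -1/3)

Set up U = [u_1 | ... | u_1] ∈ R^(4×1). The projector onto W = col(U) is P = U (U^T U)^(-1) U^T.
Compute U^T U =
  [9],
and U^T v = (-3).
Solve U^T U · c = U^T v for the coefficients: c = (-1/3). The projection is proj_W(v) = U c.
Check: (v - proj_W(v)) · u_1 = 0  (should be 0).
Result: proj_W(v) = (-2/3, 2/3, 0, -1/3).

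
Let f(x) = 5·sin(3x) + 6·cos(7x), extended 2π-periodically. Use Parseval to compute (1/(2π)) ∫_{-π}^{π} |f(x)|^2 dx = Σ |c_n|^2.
Σ |c_n|^2 = 61/2

Expand |f|^2 and use orthogonality of {sin(nx), cos(mx)} on [-π, π]:
  ∫_{-π}^{π} sin(nx)^2 dx = π, ∫ cos(mx)^2 dx = π, and cross terms integrate to 0.
So ∫_{-π}^{π} f(x)^2 dx = 5^2 · π + 6^2 · π = (25 + 36)π.
Divide by 2π: (25 + 36)/2 = 61/2.
By Parseval, this equals Σ |c_n|^2.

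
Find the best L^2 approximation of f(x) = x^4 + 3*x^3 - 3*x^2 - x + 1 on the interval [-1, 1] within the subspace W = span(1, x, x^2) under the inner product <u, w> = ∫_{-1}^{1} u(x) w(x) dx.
g(x) = -15*x^2/7 + 4*x/5 + 32/35

The best approximation g ∈ W is the orthogonal projection of f onto W. Writing g = a_0 + a_1 x + a_2 x^2, the coefficients solve the normal equations G · a = b where
  G_{ij} = <φ_i, φ_j> and b_i = <f, φ_i>, with φ_0 = 1, φ_1 = x, φ_2 = x^2.
G =
  [2, 0, 2/3]
  [0, 2/3, 0]
  [2/3, 0, 2/5],
b = (2/5, 8/15, -26/105).
Solving gives a_0 = 32/35, a_1 = 4/5, a_2 = -15/7, so
  g(x) = -15*x^2/7 + 4*x/5 + 32/35.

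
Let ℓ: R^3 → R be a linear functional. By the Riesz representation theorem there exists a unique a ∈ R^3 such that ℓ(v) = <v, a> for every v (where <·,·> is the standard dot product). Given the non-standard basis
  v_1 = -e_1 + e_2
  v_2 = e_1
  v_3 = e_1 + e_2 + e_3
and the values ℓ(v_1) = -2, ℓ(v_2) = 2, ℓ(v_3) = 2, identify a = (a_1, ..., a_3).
a = (2, 0, 0)

Write a = (a_1, ..., a_3) in the standard basis. For each basis vector v_i, ℓ(v_i) = <v_i, a> is a linear equation in the a_j's. Collect the n equations into a matrix system V a = ℓ, where row i of V is v_i (expressed in the standard basis). Since V is invertible (lower-triangular with 1s on the diagonal, up to permutation), solve by back-substitution:
  V =
[[-1, 1, 0],
 [1, 0, 0],
 [1, 1, 1]]
  V a = (-2, 2, 2)
Solving gives a = (2, 0, 0).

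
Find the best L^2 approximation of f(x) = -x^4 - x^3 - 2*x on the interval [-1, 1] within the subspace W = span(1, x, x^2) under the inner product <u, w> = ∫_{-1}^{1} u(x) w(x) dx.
g(x) = -6*x^2/7 - 13*x/5 + 3/35

The best approximation g ∈ W is the orthogonal projection of f onto W. Writing g = a_0 + a_1 x + a_2 x^2, the coefficients solve the normal equations G · a = b where
  G_{ij} = <φ_i, φ_j> and b_i = <f, φ_i>, with φ_0 = 1, φ_1 = x, φ_2 = x^2.
G =
  [2, 0, 2/3]
  [0, 2/3, 0]
  [2/3, 0, 2/5],
b = (-2/5, -26/15, -2/7).
Solving gives a_0 = 3/35, a_1 = -13/5, a_2 = -6/7, so
  g(x) = -6*x^2/7 - 13*x/5 + 3/35.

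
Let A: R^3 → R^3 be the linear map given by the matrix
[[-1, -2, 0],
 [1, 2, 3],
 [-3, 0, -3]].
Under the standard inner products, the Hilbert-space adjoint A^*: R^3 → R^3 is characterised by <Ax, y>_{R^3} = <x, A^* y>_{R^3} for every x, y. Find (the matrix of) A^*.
A^* = A^T =
[[-1, 1, -3],
 [-2, 2, 0],
 [0, 3, -3]]

For real matrices with standard dot products, the defining identity <Ax, y> = <x, A^* y> gives (Ax)^T y = x^T (A^*) y, i.e. x^T A^T y = x^T (A^*) y. Since this holds for all x, y, we must have A^* = A^T. Therefore
A^* =
[[-1, 1, -3],
 [-2, 2, 0],
 [0, 3, -3]].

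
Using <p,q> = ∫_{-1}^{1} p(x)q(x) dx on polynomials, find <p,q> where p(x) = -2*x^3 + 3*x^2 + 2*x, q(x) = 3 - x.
<p,q> = 82/15

Expand the product: p(x)·q(x) = 2*x^4 - 9*x^3 + 7*x^2 + 6*x.
∫_{-1}^{1} of each monomial x^k gives [2/(k+1) if k even, 0 if k odd]. Integrating term-by-term (or equivalently evaluating the antiderivative F(x) = 2*x^5/5 - 9*x^4/4 + 7*x^3/3 + 3*x^2 at the endpoints):
  F(1) − F(−1) = 209/60 − (-119/60) = 82/15.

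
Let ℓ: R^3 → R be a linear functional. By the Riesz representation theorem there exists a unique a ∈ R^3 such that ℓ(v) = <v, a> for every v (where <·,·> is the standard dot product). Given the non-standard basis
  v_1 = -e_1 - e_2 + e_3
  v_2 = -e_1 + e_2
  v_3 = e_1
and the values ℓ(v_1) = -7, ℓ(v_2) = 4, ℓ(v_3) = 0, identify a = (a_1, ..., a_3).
a = (0, 4, -3)

Write a = (a_1, ..., a_3) in the standard basis. For each basis vector v_i, ℓ(v_i) = <v_i, a> is a linear equation in the a_j's. Collect the n equations into a matrix system V a = ℓ, where row i of V is v_i (expressed in the standard basis). Since V is invertible (lower-triangular with 1s on the diagonal, up to permutation), solve by back-substitution:
  V =
[[-1, -1, 1],
 [-1, 1, 0],
 [1, 0, 0]]
  V a = (-7, 4, 0)
Solving gives a = (0, 4, -3).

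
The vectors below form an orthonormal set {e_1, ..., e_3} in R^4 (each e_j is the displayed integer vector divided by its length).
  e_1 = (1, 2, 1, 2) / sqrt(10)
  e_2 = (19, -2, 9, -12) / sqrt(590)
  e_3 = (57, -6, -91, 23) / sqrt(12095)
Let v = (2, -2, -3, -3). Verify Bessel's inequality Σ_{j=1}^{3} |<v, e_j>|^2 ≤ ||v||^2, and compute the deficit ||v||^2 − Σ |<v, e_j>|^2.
Σ |<v, e_j>|^2 = 1046/41; ||v||^2 = 26; deficit = 20/41

Write each e_j = u_j / sqrt(<u_j, u_j>) where u_j is the displayed integer vector. Then <v, e_j> = <v, u_j> / sqrt(<u_j, u_j>), so |<v, e_j>|^2 = <v, u_j>^2 / <u_j, u_j>.
Coefficients: <v, e_1> = -11/sqrt(10), <v, e_2> = 51/sqrt(590), <v, e_3> = 330/sqrt(12095).
Square and sum: Σ |<v, e_j>|^2 = 1046/41.
Compute ||v||^2 = v·v = 26.
Deficit = 26 − 1046/41 = 20/41 ≥ 0, confirming Bessel's inequality. (The deficit equals ||v − Σ <v,e_j> e_j||^2, the squared distance from v to span{e_j}.)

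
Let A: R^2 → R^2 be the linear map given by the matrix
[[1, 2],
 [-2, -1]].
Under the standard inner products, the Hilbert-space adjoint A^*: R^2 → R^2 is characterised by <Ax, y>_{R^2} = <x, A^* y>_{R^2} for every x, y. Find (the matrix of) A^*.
A^* = A^T =
[[1, -2],
 [2, -1]]

For real matrices with standard dot products, the defining identity <Ax, y> = <x, A^* y> gives (Ax)^T y = x^T (A^*) y, i.e. x^T A^T y = x^T (A^*) y. Since this holds for all x, y, we must have A^* = A^T. Therefore
A^* =
[[1, -2],
 [2, -1]].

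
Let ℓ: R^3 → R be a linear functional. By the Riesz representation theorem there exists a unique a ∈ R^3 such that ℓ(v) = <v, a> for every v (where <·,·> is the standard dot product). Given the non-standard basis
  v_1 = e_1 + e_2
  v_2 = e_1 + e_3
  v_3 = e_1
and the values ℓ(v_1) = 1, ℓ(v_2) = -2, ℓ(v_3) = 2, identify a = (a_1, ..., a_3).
a = (2, -1, -4)

Write a = (a_1, ..., a_3) in the standard basis. For each basis vector v_i, ℓ(v_i) = <v_i, a> is a linear equation in the a_j's. Collect the n equations into a matrix system V a = ℓ, where row i of V is v_i (expressed in the standard basis). Since V is invertible (lower-triangular with 1s on the diagonal, up to permutation), solve by back-substitution:
  V =
[[1, 1, 0],
 [1, 0, 1],
 [1, 0, 0]]
  V a = (1, -2, 2)
Solving gives a = (2, -1, -4).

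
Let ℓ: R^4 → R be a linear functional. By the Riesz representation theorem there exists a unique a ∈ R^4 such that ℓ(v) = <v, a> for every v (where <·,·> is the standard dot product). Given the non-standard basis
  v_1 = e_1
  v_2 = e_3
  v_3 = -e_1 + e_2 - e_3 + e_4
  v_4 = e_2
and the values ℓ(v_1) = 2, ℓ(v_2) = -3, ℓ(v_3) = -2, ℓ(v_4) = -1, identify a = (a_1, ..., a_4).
a = (2, -1, -3, -2)

Write a = (a_1, ..., a_4) in the standard basis. For each basis vector v_i, ℓ(v_i) = <v_i, a> is a linear equation in the a_j's. Collect the n equations into a matrix system V a = ℓ, where row i of V is v_i (expressed in the standard basis). Since V is invertible (lower-triangular with 1s on the diagonal, up to permutation), solve by back-substitution:
  V =
[[1, 0, 0, 0],
 [0, 0, 1, 0],
 [-1, 1, -1, 1],
 [0, 1, 0, 0]]
  V a = (2, -3, -2, -1)
Solving gives a = (2, -1, -3, -2).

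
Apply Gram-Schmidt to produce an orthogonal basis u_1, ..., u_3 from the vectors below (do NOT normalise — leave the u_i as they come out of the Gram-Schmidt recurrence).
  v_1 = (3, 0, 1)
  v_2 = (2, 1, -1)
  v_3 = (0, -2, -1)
Orthogonal basis:
  u_1 = (3, 0, 1)
  u_2 = (1/2, 1, -3/2)
  u_3 = (13/35, -13/7, -39/35)

Apply the Gram-Schmidt recurrence
  u_1 = v_1
  u_i = v_i − Σ_{j<i} ((v_i · u_j) / (u_j · u_j)) · u_j.

Step by step this gives:
  u_1 = (3, 0, 1)
  u_2 = (1/2, 1, -3/2)
  u_3 = (13/35, -13/7, -39/35)

Orthogonality check:
  u_2 · u_1 = 0 (should be 0)
  u_3 · u_1 = 0 (should be 0)
  u_3 · u_2 = 0 (should be 0)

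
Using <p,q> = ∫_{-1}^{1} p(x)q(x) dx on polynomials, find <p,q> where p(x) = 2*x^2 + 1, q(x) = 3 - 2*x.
<p,q> = 10

Expand the product: p(x)·q(x) = -4*x^3 + 6*x^2 - 2*x + 3.
∫_{-1}^{1} of each monomial x^k gives [2/(k+1) if k even, 0 if k odd]. Integrating term-by-term (or equivalently evaluating the antiderivative F(x) = -x^4 + 2*x^3 - x^2 + 3*x at the endpoints):
  F(1) − F(−1) = 3 − (-7) = 10.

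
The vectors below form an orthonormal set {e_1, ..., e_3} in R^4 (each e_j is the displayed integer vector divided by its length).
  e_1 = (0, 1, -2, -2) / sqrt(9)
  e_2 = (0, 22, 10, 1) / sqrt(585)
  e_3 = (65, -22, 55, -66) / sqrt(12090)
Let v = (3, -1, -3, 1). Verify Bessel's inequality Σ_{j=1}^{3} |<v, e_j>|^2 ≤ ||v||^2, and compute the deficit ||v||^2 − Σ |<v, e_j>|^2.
Σ |<v, e_j>|^2 = 508/93; ||v||^2 = 20; deficit = 1352/93

Write each e_j = u_j / sqrt(<u_j, u_j>) where u_j is the displayed integer vector. Then <v, e_j> = <v, u_j> / sqrt(<u_j, u_j>), so |<v, e_j>|^2 = <v, u_j>^2 / <u_j, u_j>.
Coefficients: <v, e_1> = 3/sqrt(9), <v, e_2> = -51/sqrt(585), <v, e_3> = -14/sqrt(12090).
Square and sum: Σ |<v, e_j>|^2 = 508/93.
Compute ||v||^2 = v·v = 20.
Deficit = 20 − 508/93 = 1352/93 ≥ 0, confirming Bessel's inequality. (The deficit equals ||v − Σ <v,e_j> e_j||^2, the squared distance from v to span{e_j}.)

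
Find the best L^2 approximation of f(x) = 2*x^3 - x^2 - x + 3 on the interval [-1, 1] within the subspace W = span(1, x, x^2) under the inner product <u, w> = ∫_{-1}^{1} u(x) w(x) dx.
g(x) = -x^2 + x/5 + 3

The best approximation g ∈ W is the orthogonal projection of f onto W. Writing g = a_0 + a_1 x + a_2 x^2, the coefficients solve the normal equations G · a = b where
  G_{ij} = <φ_i, φ_j> and b_i = <f, φ_i>, with φ_0 = 1, φ_1 = x, φ_2 = x^2.
G =
  [2, 0, 2/3]
  [0, 2/3, 0]
  [2/3, 0, 2/5],
b = (16/3, 2/15, 8/5).
Solving gives a_0 = 3, a_1 = 1/5, a_2 = -1, so
  g(x) = -x^2 + x/5 + 3.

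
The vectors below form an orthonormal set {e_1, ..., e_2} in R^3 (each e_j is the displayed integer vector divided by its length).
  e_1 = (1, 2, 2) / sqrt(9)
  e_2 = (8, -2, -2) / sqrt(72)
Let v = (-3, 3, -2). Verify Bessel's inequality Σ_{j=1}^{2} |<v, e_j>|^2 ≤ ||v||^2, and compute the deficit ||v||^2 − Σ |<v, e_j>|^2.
Σ |<v, e_j>|^2 = 19/2; ||v||^2 = 22; deficit = 25/2

Write each e_j = u_j / sqrt(<u_j, u_j>) where u_j is the displayed integer vector. Then <v, e_j> = <v, u_j> / sqrt(<u_j, u_j>), so |<v, e_j>|^2 = <v, u_j>^2 / <u_j, u_j>.
Coefficients: <v, e_1> = -1/sqrt(9), <v, e_2> = -26/sqrt(72).
Square and sum: Σ |<v, e_j>|^2 = 19/2.
Compute ||v||^2 = v·v = 22.
Deficit = 22 − 19/2 = 25/2 ≥ 0, confirming Bessel's inequality. (The deficit equals ||v − Σ <v,e_j> e_j||^2, the squared distance from v to span{e_j}.)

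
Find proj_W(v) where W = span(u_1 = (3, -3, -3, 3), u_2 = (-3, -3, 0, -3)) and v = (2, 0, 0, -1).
proj_W(v) = (5/11, 1/11, -2/11, 5/11)

Set up U = [u_1 | ... | u_2] ∈ R^(4×2). The projector onto W = col(U) is P = U (U^T U)^(-1) U^T.
Compute U^T U =
  [36, -9]
  [-9, 27],
and U^T v = (3, -3).
Solve U^T U · c = U^T v for the coefficients: c = (2/33, -1/11). The projection is proj_W(v) = U c.
Check: (v - proj_W(v)) · u_1 = 0  (should be 0).
Check: (v - proj_W(v)) · u_2 = 0  (should be 0).
Result: proj_W(v) = (5/11, 1/11, -2/11, 5/11).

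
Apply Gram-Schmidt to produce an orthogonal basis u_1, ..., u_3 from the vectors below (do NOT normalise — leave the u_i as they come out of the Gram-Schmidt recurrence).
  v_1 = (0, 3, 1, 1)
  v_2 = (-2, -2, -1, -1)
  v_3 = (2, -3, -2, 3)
Orthogonal basis:
  u_1 = (0, 3, 1, 1)
  u_2 = (-2, 2/11, -3/11, -3/11)
  u_3 = (-7/23, -14/23, -73/46, 157/46)

Apply the Gram-Schmidt recurrence
  u_1 = v_1
  u_i = v_i − Σ_{j<i} ((v_i · u_j) / (u_j · u_j)) · u_j.

Step by step this gives:
  u_1 = (0, 3, 1, 1)
  u_2 = (-2, 2/11, -3/11, -3/11)
  u_3 = (-7/23, -14/23, -73/46, 157/46)

Orthogonality check:
  u_2 · u_1 = 0 (should be 0)
  u_3 · u_1 = 0 (should be 0)
  u_3 · u_2 = 0 (should be 0)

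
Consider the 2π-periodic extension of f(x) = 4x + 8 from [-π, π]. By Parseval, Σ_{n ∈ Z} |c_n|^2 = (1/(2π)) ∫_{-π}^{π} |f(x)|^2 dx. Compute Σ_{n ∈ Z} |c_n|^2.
Σ |c_n|^2 = 16π^2/3 + 64

Expand and integrate term by term over [-π, π]:
  ∫ (4x)^2 dx = 16·(2π^3/3); ∫ 2·4·(8)·x dx = 0 (odd integrand); ∫ 8^2 dx = 64·2π.
So (1/(2π)) ∫_{-π}^{π} (4x + 8)^2 dx = 16π^2/3 + 64 = 16π^2/3 + 64.
Parseval ⇒ Σ |c_n|^2 = 16π^2/3 + 64.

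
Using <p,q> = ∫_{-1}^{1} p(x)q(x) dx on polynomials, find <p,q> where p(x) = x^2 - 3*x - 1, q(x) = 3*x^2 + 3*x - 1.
<p,q> = -82/15

Expand the product: p(x)·q(x) = 3*x^4 - 6*x^3 - 13*x^2 + 1.
∫_{-1}^{1} of each monomial x^k gives [2/(k+1) if k even, 0 if k odd]. Integrating term-by-term (or equivalently evaluating the antiderivative F(x) = 3*x^5/5 - 3*x^4/2 - 13*x^3/3 + x at the endpoints):
  F(1) − F(−1) = -127/30 − (37/30) = -82/15.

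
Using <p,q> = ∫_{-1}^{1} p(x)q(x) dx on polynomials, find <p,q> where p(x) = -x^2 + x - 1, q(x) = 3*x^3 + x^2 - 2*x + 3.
<p,q> = -46/5

Expand the product: p(x)·q(x) = -3*x^5 + 2*x^4 - 6*x^2 + 5*x - 3.
∫_{-1}^{1} of each monomial x^k gives [2/(k+1) if k even, 0 if k odd]. Integrating term-by-term (or equivalently evaluating the antiderivative F(x) = -x^6/2 + 2*x^5/5 - 2*x^3 + 5*x^2/2 - 3*x at the endpoints):
  F(1) − F(−1) = -13/5 − (33/5) = -46/5.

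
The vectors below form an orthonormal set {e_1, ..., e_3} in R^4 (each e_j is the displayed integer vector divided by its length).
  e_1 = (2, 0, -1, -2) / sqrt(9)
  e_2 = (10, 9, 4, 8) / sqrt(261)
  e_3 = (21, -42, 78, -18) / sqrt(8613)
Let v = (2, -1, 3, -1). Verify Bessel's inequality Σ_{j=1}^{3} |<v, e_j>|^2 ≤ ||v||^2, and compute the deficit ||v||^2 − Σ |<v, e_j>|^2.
Σ |<v, e_j>|^2 = 494/33; ||v||^2 = 15; deficit = 1/33

Write each e_j = u_j / sqrt(<u_j, u_j>) where u_j is the displayed integer vector. Then <v, e_j> = <v, u_j> / sqrt(<u_j, u_j>), so |<v, e_j>|^2 = <v, u_j>^2 / <u_j, u_j>.
Coefficients: <v, e_1> = 3/sqrt(9), <v, e_2> = 15/sqrt(261), <v, e_3> = 336/sqrt(8613).
Square and sum: Σ |<v, e_j>|^2 = 494/33.
Compute ||v||^2 = v·v = 15.
Deficit = 15 − 494/33 = 1/33 ≥ 0, confirming Bessel's inequality. (The deficit equals ||v − Σ <v,e_j> e_j||^2, the squared distance from v to span{e_j}.)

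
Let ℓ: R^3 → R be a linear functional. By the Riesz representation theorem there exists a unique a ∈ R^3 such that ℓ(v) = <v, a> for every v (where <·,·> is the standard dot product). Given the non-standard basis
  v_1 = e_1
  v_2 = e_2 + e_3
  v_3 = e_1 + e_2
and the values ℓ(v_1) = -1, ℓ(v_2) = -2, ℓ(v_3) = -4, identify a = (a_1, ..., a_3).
a = (-1, -3, 1)

Write a = (a_1, ..., a_3) in the standard basis. For each basis vector v_i, ℓ(v_i) = <v_i, a> is a linear equation in the a_j's. Collect the n equations into a matrix system V a = ℓ, where row i of V is v_i (expressed in the standard basis). Since V is invertible (lower-triangular with 1s on the diagonal, up to permutation), solve by back-substitution:
  V =
[[1, 0, 0],
 [0, 1, 1],
 [1, 1, 0]]
  V a = (-1, -2, -4)
Solving gives a = (-1, -3, 1).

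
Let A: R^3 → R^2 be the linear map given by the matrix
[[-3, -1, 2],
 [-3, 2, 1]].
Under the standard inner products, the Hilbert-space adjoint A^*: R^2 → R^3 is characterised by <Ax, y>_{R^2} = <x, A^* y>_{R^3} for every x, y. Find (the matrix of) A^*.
A^* = A^T =
[[-3, -3],
 [-1, 2],
 [2, 1]]

For real matrices with standard dot products, the defining identity <Ax, y> = <x, A^* y> gives (Ax)^T y = x^T (A^*) y, i.e. x^T A^T y = x^T (A^*) y. Since this holds for all x, y, we must have A^* = A^T. Therefore
A^* =
[[-3, -3],
 [-1, 2],
 [2, 1]].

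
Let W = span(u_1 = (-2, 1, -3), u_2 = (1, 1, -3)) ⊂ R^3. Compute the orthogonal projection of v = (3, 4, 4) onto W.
proj_W(v) = (3, -4/5, 12/5)

Set up U = [u_1 | ... | u_2] ∈ R^(3×2). The projector onto W = col(U) is P = U (U^T U)^(-1) U^T.
Compute U^T U =
  [14, 8]
  [8, 11],
and U^T v = (-14, -5).
Solve U^T U · c = U^T v for the coefficients: c = (-19/15, 7/15). The projection is proj_W(v) = U c.
Check: (v - proj_W(v)) · u_1 = 0  (should be 0).
Check: (v - proj_W(v)) · u_2 = 0  (should be 0).
Result: proj_W(v) = (3, -4/5, 12/5).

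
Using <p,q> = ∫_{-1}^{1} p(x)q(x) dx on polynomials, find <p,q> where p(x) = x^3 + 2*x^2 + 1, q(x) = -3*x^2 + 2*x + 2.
<p,q> = 46/15

Expand the product: p(x)·q(x) = -3*x^5 - 4*x^4 + 6*x^3 + x^2 + 2*x + 2.
∫_{-1}^{1} of each monomial x^k gives [2/(k+1) if k even, 0 if k odd]. Integrating term-by-term (or equivalently evaluating the antiderivative F(x) = -x^6/2 - 4*x^5/5 + 3*x^4/2 + x^3/3 + x^2 + 2*x at the endpoints):
  F(1) − F(−1) = 53/15 − (7/15) = 46/15.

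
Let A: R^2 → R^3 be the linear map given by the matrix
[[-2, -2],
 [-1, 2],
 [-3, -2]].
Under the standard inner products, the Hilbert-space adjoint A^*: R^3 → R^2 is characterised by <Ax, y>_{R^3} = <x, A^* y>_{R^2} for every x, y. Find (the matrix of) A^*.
A^* = A^T =
[[-2, -1, -3],
 [-2, 2, -2]]

For real matrices with standard dot products, the defining identity <Ax, y> = <x, A^* y> gives (Ax)^T y = x^T (A^*) y, i.e. x^T A^T y = x^T (A^*) y. Since this holds for all x, y, we must have A^* = A^T. Therefore
A^* =
[[-2, -1, -3],
 [-2, 2, -2]].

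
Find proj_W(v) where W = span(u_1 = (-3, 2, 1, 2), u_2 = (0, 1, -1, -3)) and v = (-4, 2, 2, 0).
proj_W(v) = (-594/173, 486/173, 108/173, 126/173)

Set up U = [u_1 | ... | u_2] ∈ R^(4×2). The projector onto W = col(U) is P = U (U^T U)^(-1) U^T.
Compute U^T U =
  [18, -5]
  [-5, 11],
and U^T v = (18, 0).
Solve U^T U · c = U^T v for the coefficients: c = (198/173, 90/173). The projection is proj_W(v) = U c.
Check: (v - proj_W(v)) · u_1 = 0  (should be 0).
Check: (v - proj_W(v)) · u_2 = 0  (should be 0).
Result: proj_W(v) = (-594/173, 486/173, 108/173, 126/173).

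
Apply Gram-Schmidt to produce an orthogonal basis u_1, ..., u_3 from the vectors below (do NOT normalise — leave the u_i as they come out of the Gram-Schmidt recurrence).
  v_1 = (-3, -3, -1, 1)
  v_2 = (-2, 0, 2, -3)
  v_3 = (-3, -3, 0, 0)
Orthogonal basis:
  u_1 = (-3, -3, -1, 1)
  u_2 = (-37/20, 3/20, 41/20, -61/20)
  u_3 = (29/113, -39/113, 32/113, 2/113)

Apply the Gram-Schmidt recurrence
  u_1 = v_1
  u_i = v_i − Σ_{j<i} ((v_i · u_j) / (u_j · u_j)) · u_j.

Step by step this gives:
  u_1 = (-3, -3, -1, 1)
  u_2 = (-37/20, 3/20, 41/20, -61/20)
  u_3 = (29/113, -39/113, 32/113, 2/113)

Orthogonality check:
  u_2 · u_1 = 0 (should be 0)
  u_3 · u_1 = 0 (should be 0)
  u_3 · u_2 = 0 (should be 0)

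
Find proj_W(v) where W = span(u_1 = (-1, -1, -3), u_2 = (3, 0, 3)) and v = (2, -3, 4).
proj_W(v) = (10/3, -1/3, 8/3)

Set up U = [u_1 | ... | u_2] ∈ R^(3×2). The projector onto W = col(U) is P = U (U^T U)^(-1) U^T.
Compute U^T U =
  [11, -12]
  [-12, 18],
and U^T v = (-11, 18).
Solve U^T U · c = U^T v for the coefficients: c = (1/3, 11/9). The projection is proj_W(v) = U c.
Check: (v - proj_W(v)) · u_1 = 0  (should be 0).
Check: (v - proj_W(v)) · u_2 = 0  (should be 0).
Result: proj_W(v) = (10/3, -1/3, 8/3).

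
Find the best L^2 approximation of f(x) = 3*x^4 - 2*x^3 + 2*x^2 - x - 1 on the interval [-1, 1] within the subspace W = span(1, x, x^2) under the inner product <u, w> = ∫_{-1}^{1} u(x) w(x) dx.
g(x) = 32*x^2/7 - 11*x/5 - 44/35

The best approximation g ∈ W is the orthogonal projection of f onto W. Writing g = a_0 + a_1 x + a_2 x^2, the coefficients solve the normal equations G · a = b where
  G_{ij} = <φ_i, φ_j> and b_i = <f, φ_i>, with φ_0 = 1, φ_1 = x, φ_2 = x^2.
G =
  [2, 0, 2/3]
  [0, 2/3, 0]
  [2/3, 0, 2/5],
b = (8/15, -22/15, 104/105).
Solving gives a_0 = -44/35, a_1 = -11/5, a_2 = 32/7, so
  g(x) = 32*x^2/7 - 11*x/5 - 44/35.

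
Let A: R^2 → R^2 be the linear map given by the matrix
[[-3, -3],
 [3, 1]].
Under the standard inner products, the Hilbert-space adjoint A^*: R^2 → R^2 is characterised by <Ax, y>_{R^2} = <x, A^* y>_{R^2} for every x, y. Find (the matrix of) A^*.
A^* = A^T =
[[-3, 3],
 [-3, 1]]

For real matrices with standard dot products, the defining identity <Ax, y> = <x, A^* y> gives (Ax)^T y = x^T (A^*) y, i.e. x^T A^T y = x^T (A^*) y. Since this holds for all x, y, we must have A^* = A^T. Therefore
A^* =
[[-3, 3],
 [-3, 1]].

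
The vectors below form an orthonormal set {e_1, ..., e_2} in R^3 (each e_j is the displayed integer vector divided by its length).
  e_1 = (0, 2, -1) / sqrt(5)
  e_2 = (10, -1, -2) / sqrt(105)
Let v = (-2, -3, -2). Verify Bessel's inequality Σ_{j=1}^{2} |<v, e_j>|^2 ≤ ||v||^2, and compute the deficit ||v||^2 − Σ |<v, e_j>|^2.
Σ |<v, e_j>|^2 = 101/21; ||v||^2 = 17; deficit = 256/21

Write each e_j = u_j / sqrt(<u_j, u_j>) where u_j is the displayed integer vector. Then <v, e_j> = <v, u_j> / sqrt(<u_j, u_j>), so |<v, e_j>|^2 = <v, u_j>^2 / <u_j, u_j>.
Coefficients: <v, e_1> = -4/sqrt(5), <v, e_2> = -13/sqrt(105).
Square and sum: Σ |<v, e_j>|^2 = 101/21.
Compute ||v||^2 = v·v = 17.
Deficit = 17 − 101/21 = 256/21 ≥ 0, confirming Bessel's inequality. (The deficit equals ||v − Σ <v,e_j> e_j||^2, the squared distance from v to span{e_j}.)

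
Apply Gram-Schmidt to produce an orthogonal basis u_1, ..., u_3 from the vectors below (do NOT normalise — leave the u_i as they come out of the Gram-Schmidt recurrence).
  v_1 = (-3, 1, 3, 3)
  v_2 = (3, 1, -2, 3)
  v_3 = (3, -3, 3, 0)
Orthogonal basis:
  u_1 = (-3, 1, 3, 3)
  u_2 = (69/28, 33/28, -41/28, 99/28)
  u_3 = (1695/619, -1773/619, 2034/619, 252/619)

Apply the Gram-Schmidt recurrence
  u_1 = v_1
  u_i = v_i − Σ_{j<i} ((v_i · u_j) / (u_j · u_j)) · u_j.

Step by step this gives:
  u_1 = (-3, 1, 3, 3)
  u_2 = (69/28, 33/28, -41/28, 99/28)
  u_3 = (1695/619, -1773/619, 2034/619, 252/619)

Orthogonality check:
  u_2 · u_1 = 0 (should be 0)
  u_3 · u_1 = 0 (should be 0)
  u_3 · u_2 = 0 (should be 0)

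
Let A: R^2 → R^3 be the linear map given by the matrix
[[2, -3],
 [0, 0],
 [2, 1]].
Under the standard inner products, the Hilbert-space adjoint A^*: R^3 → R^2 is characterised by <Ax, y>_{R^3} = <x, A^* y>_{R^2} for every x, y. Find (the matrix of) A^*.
A^* = A^T =
[[2, 0, 2],
 [-3, 0, 1]]

For real matrices with standard dot products, the defining identity <Ax, y> = <x, A^* y> gives (Ax)^T y = x^T (A^*) y, i.e. x^T A^T y = x^T (A^*) y. Since this holds for all x, y, we must have A^* = A^T. Therefore
A^* =
[[2, 0, 2],
 [-3, 0, 1]].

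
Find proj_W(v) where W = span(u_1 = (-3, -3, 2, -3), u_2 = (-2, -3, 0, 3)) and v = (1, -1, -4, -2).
proj_W(v) = (164/323, 471/646, -14/323, -387/646)

Set up U = [u_1 | ... | u_2] ∈ R^(4×2). The projector onto W = col(U) is P = U (U^T U)^(-1) U^T.
Compute U^T U =
  [31, 6]
  [6, 22],
and U^T v = (-2, -5).
Solve U^T U · c = U^T v for the coefficients: c = (-7/323, -143/646). The projection is proj_W(v) = U c.
Check: (v - proj_W(v)) · u_1 = 0  (should be 0).
Check: (v - proj_W(v)) · u_2 = 0  (should be 0).
Result: proj_W(v) = (164/323, 471/646, -14/323, -387/646).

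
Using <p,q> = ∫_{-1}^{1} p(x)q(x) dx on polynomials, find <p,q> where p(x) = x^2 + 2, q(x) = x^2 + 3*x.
<p,q> = 26/15

Expand the product: p(x)·q(x) = x^4 + 3*x^3 + 2*x^2 + 6*x.
∫_{-1}^{1} of each monomial x^k gives [2/(k+1) if k even, 0 if k odd]. Integrating term-by-term (or equivalently evaluating the antiderivative F(x) = x^5/5 + 3*x^4/4 + 2*x^3/3 + 3*x^2 at the endpoints):
  F(1) − F(−1) = 277/60 − (173/60) = 26/15.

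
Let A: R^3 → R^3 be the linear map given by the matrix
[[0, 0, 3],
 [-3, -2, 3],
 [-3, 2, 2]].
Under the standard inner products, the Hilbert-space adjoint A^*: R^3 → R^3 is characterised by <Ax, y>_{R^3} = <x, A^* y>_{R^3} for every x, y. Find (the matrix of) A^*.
A^* = A^T =
[[0, -3, -3],
 [0, -2, 2],
 [3, 3, 2]]

For real matrices with standard dot products, the defining identity <Ax, y> = <x, A^* y> gives (Ax)^T y = x^T (A^*) y, i.e. x^T A^T y = x^T (A^*) y. Since this holds for all x, y, we must have A^* = A^T. Therefore
A^* =
[[0, -3, -3],
 [0, -2, 2],
 [3, 3, 2]].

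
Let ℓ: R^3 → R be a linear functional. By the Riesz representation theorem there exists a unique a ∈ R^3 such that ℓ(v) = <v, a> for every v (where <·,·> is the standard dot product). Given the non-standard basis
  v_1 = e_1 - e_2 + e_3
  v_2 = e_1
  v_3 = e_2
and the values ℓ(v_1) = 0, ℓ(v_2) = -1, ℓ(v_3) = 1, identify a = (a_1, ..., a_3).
a = (-1, 1, 2)

Write a = (a_1, ..., a_3) in the standard basis. For each basis vector v_i, ℓ(v_i) = <v_i, a> is a linear equation in the a_j's. Collect the n equations into a matrix system V a = ℓ, where row i of V is v_i (expressed in the standard basis). Since V is invertible (lower-triangular with 1s on the diagonal, up to permutation), solve by back-substitution:
  V =
[[1, -1, 1],
 [1, 0, 0],
 [0, 1, 0]]
  V a = (0, -1, 1)
Solving gives a = (-1, 1, 2).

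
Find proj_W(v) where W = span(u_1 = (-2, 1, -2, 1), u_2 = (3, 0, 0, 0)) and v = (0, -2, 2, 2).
proj_W(v) = (0, -2/3, 4/3, -2/3)

Set up U = [u_1 | ... | u_2] ∈ R^(4×2). The projector onto W = col(U) is P = U (U^T U)^(-1) U^T.
Compute U^T U =
  [10, -6]
  [-6, 9],
and U^T v = (-4, 0).
Solve U^T U · c = U^T v for the coefficients: c = (-2/3, -4/9). The projection is proj_W(v) = U c.
Check: (v - proj_W(v)) · u_1 = 0  (should be 0).
Check: (v - proj_W(v)) · u_2 = 0  (should be 0).
Result: proj_W(v) = (0, -2/3, 4/3, -2/3).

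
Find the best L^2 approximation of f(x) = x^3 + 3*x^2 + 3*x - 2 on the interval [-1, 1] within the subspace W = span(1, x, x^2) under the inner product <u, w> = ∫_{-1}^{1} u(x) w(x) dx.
g(x) = 3*x^2 + 18*x/5 - 2

The best approximation g ∈ W is the orthogonal projection of f onto W. Writing g = a_0 + a_1 x + a_2 x^2, the coefficients solve the normal equations G · a = b where
  G_{ij} = <φ_i, φ_j> and b_i = <f, φ_i>, with φ_0 = 1, φ_1 = x, φ_2 = x^2.
G =
  [2, 0, 2/3]
  [0, 2/3, 0]
  [2/3, 0, 2/5],
b = (-2, 12/5, -2/15).
Solving gives a_0 = -2, a_1 = 18/5, a_2 = 3, so
  g(x) = 3*x^2 + 18*x/5 - 2.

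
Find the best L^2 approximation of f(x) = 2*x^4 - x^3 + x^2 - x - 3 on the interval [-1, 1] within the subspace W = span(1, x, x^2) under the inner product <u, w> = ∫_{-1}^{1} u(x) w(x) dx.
g(x) = 19*x^2/7 - 8*x/5 - 111/35

The best approximation g ∈ W is the orthogonal projection of f onto W. Writing g = a_0 + a_1 x + a_2 x^2, the coefficients solve the normal equations G · a = b where
  G_{ij} = <φ_i, φ_j> and b_i = <f, φ_i>, with φ_0 = 1, φ_1 = x, φ_2 = x^2.
G =
  [2, 0, 2/3]
  [0, 2/3, 0]
  [2/3, 0, 2/5],
b = (-68/15, -16/15, -36/35).
Solving gives a_0 = -111/35, a_1 = -8/5, a_2 = 19/7, so
  g(x) = 19*x^2/7 - 8*x/5 - 111/35.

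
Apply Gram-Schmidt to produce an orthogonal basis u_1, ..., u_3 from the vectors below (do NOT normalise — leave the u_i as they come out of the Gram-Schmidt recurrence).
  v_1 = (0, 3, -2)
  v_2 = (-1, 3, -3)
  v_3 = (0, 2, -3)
Orthogonal basis:
  u_1 = (0, 3, -2)
  u_2 = (-1, -6/13, -9/13)
  u_3 = (15/22, -5/11, -15/22)

Apply the Gram-Schmidt recurrence
  u_1 = v_1
  u_i = v_i − Σ_{j<i} ((v_i · u_j) / (u_j · u_j)) · u_j.

Step by step this gives:
  u_1 = (0, 3, -2)
  u_2 = (-1, -6/13, -9/13)
  u_3 = (15/22, -5/11, -15/22)

Orthogonality check:
  u_2 · u_1 = 0 (should be 0)
  u_3 · u_1 = 0 (should be 0)
  u_3 · u_2 = 0 (should be 0)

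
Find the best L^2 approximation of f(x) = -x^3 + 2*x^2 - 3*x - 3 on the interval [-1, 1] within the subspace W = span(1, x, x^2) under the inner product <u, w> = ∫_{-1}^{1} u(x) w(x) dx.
g(x) = 2*x^2 - 18*x/5 - 3

The best approximation g ∈ W is the orthogonal projection of f onto W. Writing g = a_0 + a_1 x + a_2 x^2, the coefficients solve the normal equations G · a = b where
  G_{ij} = <φ_i, φ_j> and b_i = <f, φ_i>, with φ_0 = 1, φ_1 = x, φ_2 = x^2.
G =
  [2, 0, 2/3]
  [0, 2/3, 0]
  [2/3, 0, 2/5],
b = (-14/3, -12/5, -6/5).
Solving gives a_0 = -3, a_1 = -18/5, a_2 = 2, so
  g(x) = 2*x^2 - 18*x/5 - 3.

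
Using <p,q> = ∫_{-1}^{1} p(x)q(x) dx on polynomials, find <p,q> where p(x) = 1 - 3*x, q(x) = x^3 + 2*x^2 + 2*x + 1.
<p,q> = -28/15

Expand the product: p(x)·q(x) = -3*x^4 - 5*x^3 - 4*x^2 - x + 1.
∫_{-1}^{1} of each monomial x^k gives [2/(k+1) if k even, 0 if k odd]. Integrating term-by-term (or equivalently evaluating the antiderivative F(x) = -3*x^5/5 - 5*x^4/4 - 4*x^3/3 - x^2/2 + x at the endpoints):
  F(1) − F(−1) = -161/60 − (-49/60) = -28/15.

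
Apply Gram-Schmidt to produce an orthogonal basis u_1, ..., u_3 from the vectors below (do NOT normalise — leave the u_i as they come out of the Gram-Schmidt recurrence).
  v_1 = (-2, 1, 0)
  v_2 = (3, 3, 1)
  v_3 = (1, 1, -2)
Orthogonal basis:
  u_1 = (-2, 1, 0)
  u_2 = (9/5, 18/5, 1)
  u_3 = (21/86, 21/43, -189/86)

Apply the Gram-Schmidt recurrence
  u_1 = v_1
  u_i = v_i − Σ_{j<i} ((v_i · u_j) / (u_j · u_j)) · u_j.

Step by step this gives:
  u_1 = (-2, 1, 0)
  u_2 = (9/5, 18/5, 1)
  u_3 = (21/86, 21/43, -189/86)

Orthogonality check:
  u_2 · u_1 = 0 (should be 0)
  u_3 · u_1 = 0 (should be 0)
  u_3 · u_2 = 0 (should be 0)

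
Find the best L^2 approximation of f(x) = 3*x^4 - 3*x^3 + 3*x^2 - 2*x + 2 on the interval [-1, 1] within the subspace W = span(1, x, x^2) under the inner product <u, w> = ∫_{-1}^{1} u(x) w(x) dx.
g(x) = 39*x^2/7 - 19*x/5 + 61/35

The best approximation g ∈ W is the orthogonal projection of f onto W. Writing g = a_0 + a_1 x + a_2 x^2, the coefficients solve the normal equations G · a = b where
  G_{ij} = <φ_i, φ_j> and b_i = <f, φ_i>, with φ_0 = 1, φ_1 = x, φ_2 = x^2.
G =
  [2, 0, 2/3]
  [0, 2/3, 0]
  [2/3, 0, 2/5],
b = (36/5, -38/15, 356/105).
Solving gives a_0 = 61/35, a_1 = -19/5, a_2 = 39/7, so
  g(x) = 39*x^2/7 - 19*x/5 + 61/35.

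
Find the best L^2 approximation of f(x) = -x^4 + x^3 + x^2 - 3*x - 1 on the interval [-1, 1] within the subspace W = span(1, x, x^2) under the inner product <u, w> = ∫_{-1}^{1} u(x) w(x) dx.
g(x) = x^2/7 - 12*x/5 - 32/35

The best approximation g ∈ W is the orthogonal projection of f onto W. Writing g = a_0 + a_1 x + a_2 x^2, the coefficients solve the normal equations G · a = b where
  G_{ij} = <φ_i, φ_j> and b_i = <f, φ_i>, with φ_0 = 1, φ_1 = x, φ_2 = x^2.
G =
  [2, 0, 2/3]
  [0, 2/3, 0]
  [2/3, 0, 2/5],
b = (-26/15, -8/5, -58/105).
Solving gives a_0 = -32/35, a_1 = -12/5, a_2 = 1/7, so
  g(x) = x^2/7 - 12*x/5 - 32/35.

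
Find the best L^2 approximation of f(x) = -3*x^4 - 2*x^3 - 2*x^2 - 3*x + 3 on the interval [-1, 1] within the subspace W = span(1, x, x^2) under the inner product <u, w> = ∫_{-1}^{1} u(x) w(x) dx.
g(x) = -32*x^2/7 - 21*x/5 + 114/35

The best approximation g ∈ W is the orthogonal projection of f onto W. Writing g = a_0 + a_1 x + a_2 x^2, the coefficients solve the normal equations G · a = b where
  G_{ij} = <φ_i, φ_j> and b_i = <f, φ_i>, with φ_0 = 1, φ_1 = x, φ_2 = x^2.
G =
  [2, 0, 2/3]
  [0, 2/3, 0]
  [2/3, 0, 2/5],
b = (52/15, -14/5, 12/35).
Solving gives a_0 = 114/35, a_1 = -21/5, a_2 = -32/7, so
  g(x) = -32*x^2/7 - 21*x/5 + 114/35.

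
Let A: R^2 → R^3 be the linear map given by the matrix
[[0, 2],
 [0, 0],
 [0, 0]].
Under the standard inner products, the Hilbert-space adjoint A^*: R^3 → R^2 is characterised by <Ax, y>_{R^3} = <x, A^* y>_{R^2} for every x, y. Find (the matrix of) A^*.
A^* = A^T =
[[0, 0, 0],
 [2, 0, 0]]

For real matrices with standard dot products, the defining identity <Ax, y> = <x, A^* y> gives (Ax)^T y = x^T (A^*) y, i.e. x^T A^T y = x^T (A^*) y. Since this holds for all x, y, we must have A^* = A^T. Therefore
A^* =
[[0, 0, 0],
 [2, 0, 0]].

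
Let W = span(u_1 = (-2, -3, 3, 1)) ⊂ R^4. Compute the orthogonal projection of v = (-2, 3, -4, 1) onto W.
proj_W(v) = (32/23, 48/23, -48/23, -16/23)

Set up U = [u_1 | ... | u_1] ∈ R^(4×1). The projector onto W = col(U) is P = U (U^T U)^(-1) U^T.
Compute U^T U =
  [23],
and U^T v = (-16).
Solve U^T U · c = U^T v for the coefficients: c = (-16/23). The projection is proj_W(v) = U c.
Check: (v - proj_W(v)) · u_1 = 0  (should be 0).
Result: proj_W(v) = (32/23, 48/23, -48/23, -16/23).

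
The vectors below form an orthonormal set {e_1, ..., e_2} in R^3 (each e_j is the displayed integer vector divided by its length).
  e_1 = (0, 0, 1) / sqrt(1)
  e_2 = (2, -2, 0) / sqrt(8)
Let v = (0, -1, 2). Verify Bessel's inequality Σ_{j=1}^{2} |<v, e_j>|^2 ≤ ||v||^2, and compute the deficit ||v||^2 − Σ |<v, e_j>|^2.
Σ |<v, e_j>|^2 = 9/2; ||v||^2 = 5; deficit = 1/2

Write each e_j = u_j / sqrt(<u_j, u_j>) where u_j is the displayed integer vector. Then <v, e_j> = <v, u_j> / sqrt(<u_j, u_j>), so |<v, e_j>|^2 = <v, u_j>^2 / <u_j, u_j>.
Coefficients: <v, e_1> = 2/sqrt(1), <v, e_2> = 2/sqrt(8).
Square and sum: Σ |<v, e_j>|^2 = 9/2.
Compute ||v||^2 = v·v = 5.
Deficit = 5 − 9/2 = 1/2 ≥ 0, confirming Bessel's inequality. (The deficit equals ||v − Σ <v,e_j> e_j||^2, the squared distance from v to span{e_j}.)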